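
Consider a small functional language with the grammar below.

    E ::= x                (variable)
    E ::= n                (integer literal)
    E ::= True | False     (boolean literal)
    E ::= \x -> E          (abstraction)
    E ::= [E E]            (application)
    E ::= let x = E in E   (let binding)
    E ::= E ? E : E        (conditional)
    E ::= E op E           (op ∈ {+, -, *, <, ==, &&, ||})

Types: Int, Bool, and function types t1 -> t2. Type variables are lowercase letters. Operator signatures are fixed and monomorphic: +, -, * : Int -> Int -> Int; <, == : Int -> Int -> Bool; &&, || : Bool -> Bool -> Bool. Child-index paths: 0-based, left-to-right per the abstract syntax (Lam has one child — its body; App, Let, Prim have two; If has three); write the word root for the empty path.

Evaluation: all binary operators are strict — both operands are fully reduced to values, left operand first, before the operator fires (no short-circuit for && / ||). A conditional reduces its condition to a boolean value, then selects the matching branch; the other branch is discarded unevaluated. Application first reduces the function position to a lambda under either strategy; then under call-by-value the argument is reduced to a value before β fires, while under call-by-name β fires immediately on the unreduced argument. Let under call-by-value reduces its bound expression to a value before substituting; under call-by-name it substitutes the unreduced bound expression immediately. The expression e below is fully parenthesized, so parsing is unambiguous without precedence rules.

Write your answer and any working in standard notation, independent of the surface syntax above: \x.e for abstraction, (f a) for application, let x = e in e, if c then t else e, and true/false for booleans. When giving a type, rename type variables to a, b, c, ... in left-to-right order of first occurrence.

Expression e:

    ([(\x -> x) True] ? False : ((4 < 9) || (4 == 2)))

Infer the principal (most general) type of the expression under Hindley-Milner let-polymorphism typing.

Working:
x : a
\x._ : a -> a
  unify a -> a ~ Bool -> b
  unify a ~ Bool
  unify Bool ~ b
_ _ : Bool
  unify Bool ~ Bool
  unify Int ~ Int
  unify Int ~ Int
  unify Bool ~ Bool
  unify Int ~ Int
  unify Int ~ Int
  unify Bool ~ Bool
  unify Bool ~ Bool

Answer: Bool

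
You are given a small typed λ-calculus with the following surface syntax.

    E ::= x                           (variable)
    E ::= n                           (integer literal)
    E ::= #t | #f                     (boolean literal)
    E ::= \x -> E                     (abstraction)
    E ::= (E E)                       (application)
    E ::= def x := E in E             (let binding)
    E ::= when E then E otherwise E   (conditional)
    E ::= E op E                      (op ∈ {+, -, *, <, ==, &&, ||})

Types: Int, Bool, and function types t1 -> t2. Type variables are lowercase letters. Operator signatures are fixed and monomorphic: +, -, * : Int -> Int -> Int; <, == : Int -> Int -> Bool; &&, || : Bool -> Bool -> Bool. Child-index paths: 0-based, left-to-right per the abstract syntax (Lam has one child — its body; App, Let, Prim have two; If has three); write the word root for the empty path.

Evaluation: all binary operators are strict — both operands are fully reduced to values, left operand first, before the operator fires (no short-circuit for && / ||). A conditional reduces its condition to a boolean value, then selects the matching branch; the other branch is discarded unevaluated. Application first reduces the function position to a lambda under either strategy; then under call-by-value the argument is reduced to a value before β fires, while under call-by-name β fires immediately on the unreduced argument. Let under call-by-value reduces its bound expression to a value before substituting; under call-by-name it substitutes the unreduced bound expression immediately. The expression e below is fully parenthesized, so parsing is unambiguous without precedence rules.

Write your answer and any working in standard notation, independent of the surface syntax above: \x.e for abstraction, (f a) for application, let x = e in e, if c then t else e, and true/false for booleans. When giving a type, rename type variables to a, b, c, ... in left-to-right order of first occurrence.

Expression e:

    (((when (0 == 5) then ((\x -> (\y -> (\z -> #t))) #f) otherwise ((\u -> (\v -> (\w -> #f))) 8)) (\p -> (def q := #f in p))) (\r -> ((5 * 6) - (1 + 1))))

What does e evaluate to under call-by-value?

Working:
step 0: (((if (0 == 5) then ((\x.(\y.(\z.true))) false) else ((\u.(\v.(\w.false))) 8)) (\p.(let q = false in p))) (\r.((5 * 6) - (1 + 1))))
step 1: [delta@0.0.0] (((if false then ((\x.(\y.(\z.true))) false) else ((\u.(\v.(\w.false))) 8)) (\p.(let q = false in p))) (\r.((5 * 6) - (1 + 1))))
step 2: [if@0.0] ((((\u.(\v.(\w.false))) 8) (\p.(let q = false in p))) (\r.((5 * 6) - (1 + 1))))
step 3: [beta@0.0] (((\v.(\w.false)) (\p.(let q = false in p))) (\r.((5 * 6) - (1 + 1))))
step 4: [beta@0] ((\w.false) (\r.((5 * 6) - (1 + 1))))
step 5: [beta@root] false

Answer: false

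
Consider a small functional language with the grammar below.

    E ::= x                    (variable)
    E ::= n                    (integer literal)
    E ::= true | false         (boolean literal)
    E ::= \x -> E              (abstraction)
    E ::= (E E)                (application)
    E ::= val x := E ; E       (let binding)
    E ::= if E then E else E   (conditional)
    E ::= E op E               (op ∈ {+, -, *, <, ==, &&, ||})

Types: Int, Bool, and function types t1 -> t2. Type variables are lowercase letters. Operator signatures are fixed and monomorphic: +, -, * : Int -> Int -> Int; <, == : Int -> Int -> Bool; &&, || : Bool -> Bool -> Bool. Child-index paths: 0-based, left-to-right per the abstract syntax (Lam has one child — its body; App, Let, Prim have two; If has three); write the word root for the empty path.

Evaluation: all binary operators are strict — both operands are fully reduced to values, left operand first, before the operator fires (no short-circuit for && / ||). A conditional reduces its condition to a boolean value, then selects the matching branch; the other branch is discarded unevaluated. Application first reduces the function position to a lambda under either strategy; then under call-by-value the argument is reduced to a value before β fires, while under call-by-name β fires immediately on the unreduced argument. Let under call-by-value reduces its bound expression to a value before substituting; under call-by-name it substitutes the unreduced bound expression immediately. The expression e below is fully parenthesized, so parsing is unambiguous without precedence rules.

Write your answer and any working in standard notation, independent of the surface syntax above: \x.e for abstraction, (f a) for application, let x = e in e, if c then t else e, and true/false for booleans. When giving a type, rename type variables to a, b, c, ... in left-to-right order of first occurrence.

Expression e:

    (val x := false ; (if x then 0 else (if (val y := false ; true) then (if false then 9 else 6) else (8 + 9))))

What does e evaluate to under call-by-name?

Answer: 6

Derivation:
step 0: (let x = false in (if x then 0 else (if (let y = false in true) then (if false then 9 else 6) else (8 + 9))))
step 1: [let@root] (if false then 0 else (if (let y = false in true) then (if false then 9 else 6) else (8 + 9)))
step 2: [if@root] (if (let y = false in true) then (if false then 9 else 6) else (8 + 9))
step 3: [let@0] (if true then (if false then 9 else 6) else (8 + 9))
step 4: [if@root] (if false then 9 else 6)
step 5: [if@root] 6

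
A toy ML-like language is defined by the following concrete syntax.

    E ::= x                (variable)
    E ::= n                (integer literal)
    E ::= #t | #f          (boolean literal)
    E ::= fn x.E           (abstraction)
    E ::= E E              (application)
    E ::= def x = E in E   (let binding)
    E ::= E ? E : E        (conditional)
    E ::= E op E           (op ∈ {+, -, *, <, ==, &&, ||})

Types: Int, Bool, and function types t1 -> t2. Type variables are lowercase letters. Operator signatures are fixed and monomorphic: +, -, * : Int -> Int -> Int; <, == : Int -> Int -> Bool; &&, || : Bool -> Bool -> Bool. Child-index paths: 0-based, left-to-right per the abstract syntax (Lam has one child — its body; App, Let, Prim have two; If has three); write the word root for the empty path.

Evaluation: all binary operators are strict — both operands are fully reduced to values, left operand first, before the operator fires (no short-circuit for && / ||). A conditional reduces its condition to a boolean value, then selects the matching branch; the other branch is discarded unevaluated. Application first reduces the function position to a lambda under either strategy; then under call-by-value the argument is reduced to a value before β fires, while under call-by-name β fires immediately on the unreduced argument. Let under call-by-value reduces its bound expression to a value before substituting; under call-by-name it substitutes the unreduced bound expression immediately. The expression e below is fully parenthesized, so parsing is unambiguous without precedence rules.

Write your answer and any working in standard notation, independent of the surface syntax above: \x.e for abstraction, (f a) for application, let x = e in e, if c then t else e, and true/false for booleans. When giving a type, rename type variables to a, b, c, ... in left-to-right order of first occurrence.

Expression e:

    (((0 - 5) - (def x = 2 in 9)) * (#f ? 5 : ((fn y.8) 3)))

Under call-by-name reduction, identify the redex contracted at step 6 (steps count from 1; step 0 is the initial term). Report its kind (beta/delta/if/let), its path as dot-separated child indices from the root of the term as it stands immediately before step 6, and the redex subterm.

Answer: delta at root : (-14 * 8)

Trace:
step 0: (((0 - 5) - (let x = 2 in 9)) * (if false then 5 else ((\y.8) 3)))
step 1: [delta@0.0] ((-5 - (let x = 2 in 9)) * (if false then 5 else ((\y.8) 3)))
step 2: [let@0.1] ((-5 - 9) * (if false then 5 else ((\y.8) 3)))
step 3: [delta@0] (-14 * (if false then 5 else ((\y.8) 3)))
step 4: [if@1] (-14 * ((\y.8) 3))
step 5: [beta@1] (-14 * 8)
step 6: [delta@root] -112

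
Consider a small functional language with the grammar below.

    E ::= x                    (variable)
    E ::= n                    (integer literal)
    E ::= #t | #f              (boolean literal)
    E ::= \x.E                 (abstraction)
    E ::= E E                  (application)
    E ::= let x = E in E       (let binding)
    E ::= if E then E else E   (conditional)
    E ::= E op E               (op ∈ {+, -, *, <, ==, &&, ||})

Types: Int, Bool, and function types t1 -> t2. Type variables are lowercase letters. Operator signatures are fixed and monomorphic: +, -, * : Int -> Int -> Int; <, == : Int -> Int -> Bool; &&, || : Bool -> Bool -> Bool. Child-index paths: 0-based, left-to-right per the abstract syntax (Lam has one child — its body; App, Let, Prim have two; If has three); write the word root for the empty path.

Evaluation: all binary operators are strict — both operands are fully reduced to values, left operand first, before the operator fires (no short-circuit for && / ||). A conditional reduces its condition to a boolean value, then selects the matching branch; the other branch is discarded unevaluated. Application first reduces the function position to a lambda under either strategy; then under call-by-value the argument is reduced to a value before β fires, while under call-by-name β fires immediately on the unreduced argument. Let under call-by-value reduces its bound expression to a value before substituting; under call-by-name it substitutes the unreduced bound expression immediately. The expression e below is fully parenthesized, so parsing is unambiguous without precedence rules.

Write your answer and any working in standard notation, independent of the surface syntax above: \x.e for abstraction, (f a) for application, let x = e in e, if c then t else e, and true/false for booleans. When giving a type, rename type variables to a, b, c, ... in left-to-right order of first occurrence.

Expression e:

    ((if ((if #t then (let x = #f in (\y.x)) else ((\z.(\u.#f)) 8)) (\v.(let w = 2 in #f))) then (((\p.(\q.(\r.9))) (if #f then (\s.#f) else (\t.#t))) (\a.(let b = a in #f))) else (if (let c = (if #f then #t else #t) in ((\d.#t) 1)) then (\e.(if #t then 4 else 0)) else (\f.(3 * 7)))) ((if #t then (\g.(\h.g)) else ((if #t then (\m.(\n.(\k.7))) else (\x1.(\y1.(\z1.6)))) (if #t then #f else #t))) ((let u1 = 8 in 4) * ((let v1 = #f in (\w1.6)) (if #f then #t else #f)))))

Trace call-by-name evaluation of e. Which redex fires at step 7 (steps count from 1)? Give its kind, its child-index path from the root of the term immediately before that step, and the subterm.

Answer: if at 0 : (if true then (\e.(if true then 4 else 0)) else (\f.(3 * 7)))

Derivation:
step 0: ((if ((if true then (let x = false in (\y.x)) else ((\z.(\u.false)) 8)) (\v.(let w = 2 in false))) then (((\p.(\q.(\r.9))) (if false then (\s.false) else (\t.true))) (\a.(let b = a in false))) else (if (let c = (if false then true else true) in ((\d.true) 1)) then (\e.(if true then 4 else 0)) else (\f.(3 * 7)))) ((if true then (\g.(\h.g)) else ((if true then (\m.(\n.(\k.7))) else (\x1.(\y1.(\z1.6)))) (if true then false else true))) ((let u1 = 8 in 4) * ((let v1 = false in (\w1.6)) (if false then true else false)))))
step 1: [if@0.0.0] ((if ((let x = false in (\y.x)) (\v.(let w = 2 in false))) then (((\p.(\q.(\r.9))) (if false then (\s.false) else (\t.true))) (\a.(let b = a in false))) else (if (let c = (if false then true else true) in ((\d.true) 1)) then (\e.(if true then 4 else 0)) else (\f.(3 * 7)))) ((if true then (\g.(\h.g)) else ((if true then (\m.(\n.(\k.7))) else (\x1.(\y1.(\z1.6)))) (if true then false else true))) ((let u1 = 8 in 4) * ((let v1 = false in (\w1.6)) (if false then true else false)))))
step 2: [let@0.0.0] ((if ((\y.false) (\v.(let w = 2 in false))) then (((\p.(\q.(\r.9))) (if false then (\s.false) else (\t.true))) (\a.(let b = a in false))) else (if (let c = (if false then true else true) in ((\d.true) 1)) then (\e.(if true then 4 else 0)) else (\f.(3 * 7)))) ((if true then (\g.(\h.g)) else ((if true then (\m.(\n.(\k.7))) else (\x1.(\y1.(\z1.6)))) (if true then false else true))) ((let u1 = 8 in 4) * ((let v1 = false in (\w1.6)) (if false then true else false)))))
step 3: [beta@0.0] ((if false then (((\p.(\q.(\r.9))) (if false then (\s.false) else (\t.true))) (\a.(let b = a in false))) else (if (let c = (if false then true else true) in ((\d.true) 1)) then (\e.(if true then 4 else 0)) else (\f.(3 * 7)))) ((if true then (\g.(\h.g)) else ((if true then (\m.(\n.(\k.7))) else (\x1.(\y1.(\z1.6)))) (if true then false else true))) ((let u1 = 8 in 4) * ((let v1 = false in (\w1.6)) (if false then true else false)))))
step 4: [if@0] ((if (let c = (if false then true else true) in ((\d.true) 1)) then (\e.(if true then 4 else 0)) else (\f.(3 * 7))) ((if true then (\g.(\h.g)) else ((if true then (\m.(\n.(\k.7))) else (\x1.(\y1.(\z1.6)))) (if true then false else true))) ((let u1 = 8 in 4) * ((let v1 = false in (\w1.6)) (if false then true else false)))))
step 5: [let@0.0] ((if ((\d.true) 1) then (\e.(if true then 4 else 0)) else (\f.(3 * 7))) ((if true then (\g.(\h.g)) else ((if true then (\m.(\n.(\k.7))) else (\x1.(\y1.(\z1.6)))) (if true then false else true))) ((let u1 = 8 in 4) * ((let v1 = false in (\w1.6)) (if false then true else false)))))
step 6: [beta@0.0] ((if true then (\e.(if true then 4 else 0)) else (\f.(3 * 7))) ((if true then (\g.(\h.g)) else ((if true then (\m.(\n.(\k.7))) else (\x1.(\y1.(\z1.6)))) (if true then false else true))) ((let u1 = 8 in 4) * ((let v1 = false in (\w1.6)) (if false then true else false)))))
step 7: [if@0] ((\e.(if true then 4 else 0)) ((if true then (\g.(\h.g)) else ((if true then (\m.(\n.(\k.7))) else (\x1.(\y1.(\z1.6)))) (if true then false else true))) ((let u1 = 8 in 4) * ((let v1 = false in (\w1.6)) (if false then true else false)))))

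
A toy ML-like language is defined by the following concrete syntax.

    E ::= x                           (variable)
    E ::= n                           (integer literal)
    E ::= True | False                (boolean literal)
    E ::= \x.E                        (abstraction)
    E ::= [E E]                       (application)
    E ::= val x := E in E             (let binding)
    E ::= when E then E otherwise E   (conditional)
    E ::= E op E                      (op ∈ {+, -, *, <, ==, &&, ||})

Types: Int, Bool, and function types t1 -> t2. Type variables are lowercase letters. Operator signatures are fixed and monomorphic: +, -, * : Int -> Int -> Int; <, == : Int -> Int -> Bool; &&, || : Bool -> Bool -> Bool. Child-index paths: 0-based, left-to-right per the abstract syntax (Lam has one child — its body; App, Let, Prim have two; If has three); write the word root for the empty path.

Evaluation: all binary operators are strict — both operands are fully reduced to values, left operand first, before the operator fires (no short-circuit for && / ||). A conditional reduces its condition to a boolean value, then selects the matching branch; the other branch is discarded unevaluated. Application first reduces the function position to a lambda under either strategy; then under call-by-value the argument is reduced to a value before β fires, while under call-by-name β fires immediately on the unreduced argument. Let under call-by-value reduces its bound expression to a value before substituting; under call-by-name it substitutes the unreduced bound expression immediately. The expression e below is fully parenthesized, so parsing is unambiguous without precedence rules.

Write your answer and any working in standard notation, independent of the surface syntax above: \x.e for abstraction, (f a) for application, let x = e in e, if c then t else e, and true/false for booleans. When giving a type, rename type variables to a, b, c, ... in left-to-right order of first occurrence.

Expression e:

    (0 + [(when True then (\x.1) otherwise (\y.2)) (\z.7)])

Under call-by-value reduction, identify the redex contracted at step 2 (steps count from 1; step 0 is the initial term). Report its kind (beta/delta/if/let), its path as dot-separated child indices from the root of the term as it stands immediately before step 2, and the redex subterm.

Answer: beta at 1 : ((\x.1) (\z.7))

Trace:
step 0: (0 + ((if true then (\x.1) else (\y.2)) (\z.7)))
step 1: [if@1.0] (0 + ((\x.1) (\z.7)))
step 2: [beta@1] (0 + 1)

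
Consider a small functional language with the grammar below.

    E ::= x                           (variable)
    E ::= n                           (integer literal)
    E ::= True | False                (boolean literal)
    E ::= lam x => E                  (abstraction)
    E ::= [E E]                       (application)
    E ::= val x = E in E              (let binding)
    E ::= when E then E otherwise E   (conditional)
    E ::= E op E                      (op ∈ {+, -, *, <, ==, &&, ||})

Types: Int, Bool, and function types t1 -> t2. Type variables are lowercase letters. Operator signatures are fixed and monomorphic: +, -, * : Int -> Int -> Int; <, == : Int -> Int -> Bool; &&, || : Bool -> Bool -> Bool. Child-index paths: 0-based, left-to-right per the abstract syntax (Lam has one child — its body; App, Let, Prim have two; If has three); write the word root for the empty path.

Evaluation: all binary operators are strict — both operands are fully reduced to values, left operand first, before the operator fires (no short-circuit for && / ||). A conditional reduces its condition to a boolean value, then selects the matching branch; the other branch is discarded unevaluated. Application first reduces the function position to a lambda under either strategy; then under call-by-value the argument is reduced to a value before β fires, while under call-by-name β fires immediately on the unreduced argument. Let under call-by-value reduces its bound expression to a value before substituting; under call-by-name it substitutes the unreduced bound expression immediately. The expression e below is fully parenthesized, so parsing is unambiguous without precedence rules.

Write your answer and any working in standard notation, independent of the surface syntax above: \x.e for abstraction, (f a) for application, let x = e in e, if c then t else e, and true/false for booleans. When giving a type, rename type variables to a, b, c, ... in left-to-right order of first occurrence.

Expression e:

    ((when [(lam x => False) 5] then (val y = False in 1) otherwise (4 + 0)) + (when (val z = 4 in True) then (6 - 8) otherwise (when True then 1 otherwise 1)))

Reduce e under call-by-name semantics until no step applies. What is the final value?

Trace:
step 0: ((if ((\x.false) 5) then (let y = false in 1) else (4 + 0)) + (if (let z = 4 in true) then (6 - 8) else (if true then 1 else 1)))
step 1: [beta@0.0] ((if false then (let y = false in 1) else (4 + 0)) + (if (let z = 4 in true) then (6 - 8) else (if true then 1 else 1)))
step 2: [if@0] ((4 + 0) + (if (let z = 4 in true) then (6 - 8) else (if true then 1 else 1)))
step 3: [delta@0] (4 + (if (let z = 4 in true) then (6 - 8) else (if true then 1 else 1)))
step 4: [let@1.0] (4 + (if true then (6 - 8) else (if true then 1 else 1)))
step 5: [if@1] (4 + (6 - 8))
step 6: [delta@1] (4 + -2)
step 7: [delta@root] 2

Answer: 2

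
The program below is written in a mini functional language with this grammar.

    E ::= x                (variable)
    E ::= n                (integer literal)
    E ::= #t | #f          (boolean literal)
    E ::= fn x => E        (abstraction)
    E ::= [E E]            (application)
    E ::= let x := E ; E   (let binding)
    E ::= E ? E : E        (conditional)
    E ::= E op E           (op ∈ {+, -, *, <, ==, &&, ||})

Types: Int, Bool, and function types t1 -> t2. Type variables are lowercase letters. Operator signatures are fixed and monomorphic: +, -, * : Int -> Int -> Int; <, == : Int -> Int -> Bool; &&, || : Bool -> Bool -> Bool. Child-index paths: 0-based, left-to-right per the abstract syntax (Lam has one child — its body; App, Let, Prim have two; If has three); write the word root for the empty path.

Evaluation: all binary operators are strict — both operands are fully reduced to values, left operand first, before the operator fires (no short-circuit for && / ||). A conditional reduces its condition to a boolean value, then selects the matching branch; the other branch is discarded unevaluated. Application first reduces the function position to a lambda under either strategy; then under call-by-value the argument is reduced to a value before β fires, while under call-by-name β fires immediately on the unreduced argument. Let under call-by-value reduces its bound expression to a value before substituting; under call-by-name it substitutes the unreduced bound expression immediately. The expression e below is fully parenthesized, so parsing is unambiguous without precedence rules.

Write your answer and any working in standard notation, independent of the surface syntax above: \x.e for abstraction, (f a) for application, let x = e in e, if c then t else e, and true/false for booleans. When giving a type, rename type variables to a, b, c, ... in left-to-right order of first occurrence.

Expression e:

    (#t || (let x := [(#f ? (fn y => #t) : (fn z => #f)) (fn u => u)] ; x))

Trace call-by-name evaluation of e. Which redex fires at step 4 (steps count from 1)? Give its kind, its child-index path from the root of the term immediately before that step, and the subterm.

Answer: delta at root : (true || false)

Trace:
step 0: (true || (let x = ((if false then (\y.true) else (\z.false)) (\u.u)) in x))
step 1: [let@1] (true || ((if false then (\y.true) else (\z.false)) (\u.u)))
step 2: [if@1.0] (true || ((\z.false) (\u.u)))
step 3: [beta@1] (true || false)
step 4: [delta@root] true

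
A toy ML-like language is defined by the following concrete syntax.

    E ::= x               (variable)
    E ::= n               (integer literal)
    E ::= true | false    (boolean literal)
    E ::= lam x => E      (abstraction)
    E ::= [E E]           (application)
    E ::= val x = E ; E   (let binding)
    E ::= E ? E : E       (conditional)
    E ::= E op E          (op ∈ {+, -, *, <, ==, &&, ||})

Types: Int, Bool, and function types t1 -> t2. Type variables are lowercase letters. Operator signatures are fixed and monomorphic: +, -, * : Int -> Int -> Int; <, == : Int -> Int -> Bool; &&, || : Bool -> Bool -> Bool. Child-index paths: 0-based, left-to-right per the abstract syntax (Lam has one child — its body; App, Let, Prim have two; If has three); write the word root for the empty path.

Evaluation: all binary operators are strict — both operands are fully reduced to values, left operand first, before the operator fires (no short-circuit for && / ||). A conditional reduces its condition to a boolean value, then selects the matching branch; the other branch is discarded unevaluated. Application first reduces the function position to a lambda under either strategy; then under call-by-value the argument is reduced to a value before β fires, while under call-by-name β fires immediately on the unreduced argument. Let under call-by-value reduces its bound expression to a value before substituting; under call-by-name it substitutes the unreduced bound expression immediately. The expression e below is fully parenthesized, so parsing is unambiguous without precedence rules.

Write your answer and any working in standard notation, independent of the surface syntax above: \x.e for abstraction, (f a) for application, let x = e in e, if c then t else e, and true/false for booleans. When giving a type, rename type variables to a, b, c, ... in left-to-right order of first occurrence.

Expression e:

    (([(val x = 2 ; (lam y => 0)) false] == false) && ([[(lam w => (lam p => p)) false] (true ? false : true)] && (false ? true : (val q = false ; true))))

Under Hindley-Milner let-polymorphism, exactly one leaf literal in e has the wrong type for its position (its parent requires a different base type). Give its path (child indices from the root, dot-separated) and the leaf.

Answer: 0.1 : false

Derivation:
let x : Int
\y._ : a -> Int
  unify a -> Int ~ Bool -> b
  unify a ~ Bool
  unify Int ~ b
_ _ : Int
  unify Int ~ Int
  unify Bool ~ Int
  FAIL: mismatch Bool ~ Int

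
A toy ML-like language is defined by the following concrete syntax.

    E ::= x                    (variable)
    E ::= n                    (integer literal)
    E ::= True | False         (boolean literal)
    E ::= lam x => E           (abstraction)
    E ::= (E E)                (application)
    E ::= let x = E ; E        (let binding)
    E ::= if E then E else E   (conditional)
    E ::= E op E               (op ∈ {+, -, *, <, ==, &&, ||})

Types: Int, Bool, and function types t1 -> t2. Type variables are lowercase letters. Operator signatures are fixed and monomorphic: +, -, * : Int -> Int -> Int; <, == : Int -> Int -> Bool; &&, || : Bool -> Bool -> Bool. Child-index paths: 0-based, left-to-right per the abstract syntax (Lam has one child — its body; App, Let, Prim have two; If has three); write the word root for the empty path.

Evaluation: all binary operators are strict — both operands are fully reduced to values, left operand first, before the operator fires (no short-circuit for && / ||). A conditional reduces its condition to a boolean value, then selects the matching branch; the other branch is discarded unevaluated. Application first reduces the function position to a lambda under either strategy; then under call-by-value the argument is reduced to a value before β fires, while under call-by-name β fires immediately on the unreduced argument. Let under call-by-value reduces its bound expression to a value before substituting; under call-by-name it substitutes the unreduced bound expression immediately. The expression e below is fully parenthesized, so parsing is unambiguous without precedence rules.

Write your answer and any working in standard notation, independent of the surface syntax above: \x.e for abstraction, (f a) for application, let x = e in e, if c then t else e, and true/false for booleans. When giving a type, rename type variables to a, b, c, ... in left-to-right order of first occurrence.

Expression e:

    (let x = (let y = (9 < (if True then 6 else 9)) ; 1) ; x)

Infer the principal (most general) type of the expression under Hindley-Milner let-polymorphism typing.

Answer: Int

Derivation:
  unify Int ~ Int
  unify Bool ~ Bool
  unify Int ~ Int
  unify Int ~ Int
let y : Bool
let x : Int
x : Int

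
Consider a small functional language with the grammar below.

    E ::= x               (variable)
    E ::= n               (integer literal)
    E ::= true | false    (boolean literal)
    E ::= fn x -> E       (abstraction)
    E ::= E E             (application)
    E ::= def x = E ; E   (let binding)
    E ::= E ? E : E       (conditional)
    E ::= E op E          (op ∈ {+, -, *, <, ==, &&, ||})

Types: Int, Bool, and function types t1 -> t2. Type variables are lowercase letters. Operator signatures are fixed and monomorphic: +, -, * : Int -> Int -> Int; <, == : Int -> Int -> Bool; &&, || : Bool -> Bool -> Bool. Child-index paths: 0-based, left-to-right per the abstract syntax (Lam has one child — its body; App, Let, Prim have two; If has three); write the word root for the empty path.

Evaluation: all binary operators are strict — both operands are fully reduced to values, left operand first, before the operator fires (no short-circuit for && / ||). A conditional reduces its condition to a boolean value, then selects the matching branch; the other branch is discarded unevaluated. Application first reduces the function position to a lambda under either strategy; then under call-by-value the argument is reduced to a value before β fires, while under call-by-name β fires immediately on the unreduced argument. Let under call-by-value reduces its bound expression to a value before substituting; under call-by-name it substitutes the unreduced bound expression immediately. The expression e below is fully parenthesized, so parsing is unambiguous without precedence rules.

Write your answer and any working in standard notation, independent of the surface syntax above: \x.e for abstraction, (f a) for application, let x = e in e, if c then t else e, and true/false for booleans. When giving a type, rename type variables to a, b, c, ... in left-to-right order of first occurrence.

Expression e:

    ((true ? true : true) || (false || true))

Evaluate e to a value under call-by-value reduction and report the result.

Trace:
step 0: ((if true then true else true) || (false || true))
step 1: [if@0] (true || (false || true))
step 2: [delta@1] (true || true)
step 3: [delta@root] true

Answer: true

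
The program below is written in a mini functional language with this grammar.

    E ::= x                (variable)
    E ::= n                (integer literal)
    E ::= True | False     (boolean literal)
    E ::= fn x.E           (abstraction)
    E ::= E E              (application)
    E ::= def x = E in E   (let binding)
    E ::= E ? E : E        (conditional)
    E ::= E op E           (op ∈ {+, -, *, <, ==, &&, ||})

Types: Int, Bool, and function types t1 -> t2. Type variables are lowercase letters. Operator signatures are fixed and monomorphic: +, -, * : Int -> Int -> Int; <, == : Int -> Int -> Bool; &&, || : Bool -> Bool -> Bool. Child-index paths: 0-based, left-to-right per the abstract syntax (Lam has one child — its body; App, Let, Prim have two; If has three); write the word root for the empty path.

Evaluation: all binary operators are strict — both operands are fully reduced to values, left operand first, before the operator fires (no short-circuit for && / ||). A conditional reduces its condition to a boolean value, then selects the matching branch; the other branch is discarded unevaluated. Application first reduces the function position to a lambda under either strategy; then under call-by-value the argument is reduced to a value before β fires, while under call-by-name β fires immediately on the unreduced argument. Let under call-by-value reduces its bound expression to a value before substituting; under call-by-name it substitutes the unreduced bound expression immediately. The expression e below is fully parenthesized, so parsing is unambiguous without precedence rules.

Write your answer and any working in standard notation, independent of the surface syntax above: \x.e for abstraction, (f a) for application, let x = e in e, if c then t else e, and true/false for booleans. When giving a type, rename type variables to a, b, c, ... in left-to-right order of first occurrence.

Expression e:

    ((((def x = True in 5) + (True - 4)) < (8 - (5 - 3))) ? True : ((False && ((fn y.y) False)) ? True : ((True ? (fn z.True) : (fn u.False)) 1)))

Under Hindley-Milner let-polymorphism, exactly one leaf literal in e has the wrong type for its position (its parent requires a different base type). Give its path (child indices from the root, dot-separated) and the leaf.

Answer: 0.0.1.0 : true

Derivation:
let x : Bool
  unify Int ~ Int
  unify Bool ~ Int
  FAIL: mismatch Bool ~ Int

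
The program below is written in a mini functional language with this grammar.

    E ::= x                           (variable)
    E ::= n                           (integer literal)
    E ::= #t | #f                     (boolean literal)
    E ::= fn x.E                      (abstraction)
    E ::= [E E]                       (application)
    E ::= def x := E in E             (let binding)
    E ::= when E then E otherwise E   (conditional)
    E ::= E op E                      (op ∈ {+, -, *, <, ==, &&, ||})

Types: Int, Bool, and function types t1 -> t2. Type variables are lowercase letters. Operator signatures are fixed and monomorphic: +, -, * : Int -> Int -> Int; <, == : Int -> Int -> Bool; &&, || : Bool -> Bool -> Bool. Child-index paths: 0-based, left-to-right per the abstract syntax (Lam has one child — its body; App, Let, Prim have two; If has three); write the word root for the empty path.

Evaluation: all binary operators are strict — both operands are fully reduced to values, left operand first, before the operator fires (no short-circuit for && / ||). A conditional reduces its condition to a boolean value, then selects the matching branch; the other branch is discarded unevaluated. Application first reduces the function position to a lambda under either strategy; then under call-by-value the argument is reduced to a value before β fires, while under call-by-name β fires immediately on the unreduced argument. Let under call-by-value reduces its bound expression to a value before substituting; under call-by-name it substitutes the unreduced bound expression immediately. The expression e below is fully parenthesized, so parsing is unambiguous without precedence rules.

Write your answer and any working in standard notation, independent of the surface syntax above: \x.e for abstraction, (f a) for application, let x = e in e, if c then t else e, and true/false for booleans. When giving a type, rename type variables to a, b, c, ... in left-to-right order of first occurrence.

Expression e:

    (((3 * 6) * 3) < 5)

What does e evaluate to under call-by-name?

Derivation:
step 0: (((3 * 6) * 3) < 5)
step 1: [delta@0.0] ((18 * 3) < 5)
step 2: [delta@0] (54 < 5)
step 3: [delta@root] false

Answer: false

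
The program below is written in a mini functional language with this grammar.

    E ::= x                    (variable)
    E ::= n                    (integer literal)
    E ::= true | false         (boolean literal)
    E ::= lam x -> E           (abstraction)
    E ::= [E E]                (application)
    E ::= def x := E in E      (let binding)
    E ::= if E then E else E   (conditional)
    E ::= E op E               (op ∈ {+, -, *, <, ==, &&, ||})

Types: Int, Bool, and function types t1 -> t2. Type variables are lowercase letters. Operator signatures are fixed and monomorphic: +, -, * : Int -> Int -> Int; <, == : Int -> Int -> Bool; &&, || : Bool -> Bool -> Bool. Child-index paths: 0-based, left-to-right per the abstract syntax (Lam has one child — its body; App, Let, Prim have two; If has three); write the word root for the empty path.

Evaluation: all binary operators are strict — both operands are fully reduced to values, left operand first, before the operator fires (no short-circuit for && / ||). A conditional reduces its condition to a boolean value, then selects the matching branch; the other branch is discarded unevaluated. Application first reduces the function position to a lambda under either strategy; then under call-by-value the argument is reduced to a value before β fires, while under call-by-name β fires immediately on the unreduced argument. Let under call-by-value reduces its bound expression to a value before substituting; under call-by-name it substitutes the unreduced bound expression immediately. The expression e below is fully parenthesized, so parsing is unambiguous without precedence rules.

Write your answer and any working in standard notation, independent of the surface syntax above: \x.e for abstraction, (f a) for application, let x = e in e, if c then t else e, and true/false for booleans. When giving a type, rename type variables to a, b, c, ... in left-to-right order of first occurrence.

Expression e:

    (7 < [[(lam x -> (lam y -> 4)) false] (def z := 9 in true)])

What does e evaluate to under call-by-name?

Answer: false

Derivation:
step 0: (7 < (((\x.(\y.4)) false) (let z = 9 in true)))
step 1: [beta@1.0] (7 < ((\y.4) (let z = 9 in true)))
step 2: [beta@1] (7 < 4)
step 3: [delta@root] false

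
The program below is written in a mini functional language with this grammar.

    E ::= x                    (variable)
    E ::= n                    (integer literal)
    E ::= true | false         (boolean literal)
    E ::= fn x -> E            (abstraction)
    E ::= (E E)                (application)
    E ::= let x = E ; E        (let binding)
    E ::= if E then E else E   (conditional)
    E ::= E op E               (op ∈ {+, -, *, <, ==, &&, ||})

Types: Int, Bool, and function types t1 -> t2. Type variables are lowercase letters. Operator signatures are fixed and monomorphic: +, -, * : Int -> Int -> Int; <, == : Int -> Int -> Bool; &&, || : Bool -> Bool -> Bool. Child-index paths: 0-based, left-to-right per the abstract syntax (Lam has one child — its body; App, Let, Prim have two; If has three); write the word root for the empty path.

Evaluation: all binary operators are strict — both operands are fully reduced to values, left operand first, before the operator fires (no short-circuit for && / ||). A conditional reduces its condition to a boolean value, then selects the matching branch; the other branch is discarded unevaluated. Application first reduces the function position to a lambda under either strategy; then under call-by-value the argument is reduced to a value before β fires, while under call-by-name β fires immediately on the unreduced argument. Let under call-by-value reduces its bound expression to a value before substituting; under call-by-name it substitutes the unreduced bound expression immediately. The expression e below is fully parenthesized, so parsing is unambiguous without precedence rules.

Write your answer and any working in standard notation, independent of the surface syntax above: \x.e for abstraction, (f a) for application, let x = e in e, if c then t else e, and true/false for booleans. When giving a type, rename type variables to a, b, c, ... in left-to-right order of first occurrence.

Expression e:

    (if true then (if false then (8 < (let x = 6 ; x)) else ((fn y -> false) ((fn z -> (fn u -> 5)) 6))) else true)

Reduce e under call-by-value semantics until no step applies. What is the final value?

Answer: false

Derivation:
step 0: (if true then (if false then (8 < (let x = 6 in x)) else ((\y.false) ((\z.(\u.5)) 6))) else true)
step 1: [if@root] (if false then (8 < (let x = 6 in x)) else ((\y.false) ((\z.(\u.5)) 6)))
step 2: [if@root] ((\y.false) ((\z.(\u.5)) 6))
step 3: [beta@1] ((\y.false) (\u.5))
step 4: [beta@root] false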